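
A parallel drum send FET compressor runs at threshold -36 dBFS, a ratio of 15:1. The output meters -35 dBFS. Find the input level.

-21 dBFS

That's 1 dB above the -36 dBFS threshold.
Input overshoot = R × output overshoot = 15 dB → input = -36 + 15 = -21 dBFS.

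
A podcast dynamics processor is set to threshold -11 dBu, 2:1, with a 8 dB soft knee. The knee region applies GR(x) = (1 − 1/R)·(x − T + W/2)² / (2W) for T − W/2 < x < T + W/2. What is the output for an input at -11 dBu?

-11.5 dBu

x − T + W/2 = -11 − (-11) + 4 = 4.
GR = (1 − 1/2) × 4² / 16 = 0.5 × 16 / 16 = 0.5 dB.
Output = -11 − 0.5 = -11.5 dBu.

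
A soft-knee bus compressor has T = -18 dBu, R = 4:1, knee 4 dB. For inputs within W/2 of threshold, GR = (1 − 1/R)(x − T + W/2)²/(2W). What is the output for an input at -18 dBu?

x − T + W/2 = -18 − (-18) + 2 = 2.
GR = (1 − 1/4) × 2² / 8 = 0.75 × 4 / 8 = 0.375 dB.
Output = -18 − 0.375 = -18.375 dBu.

-18.375 dBu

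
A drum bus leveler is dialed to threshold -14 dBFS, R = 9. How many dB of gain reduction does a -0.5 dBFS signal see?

12 dB

-0.5 dBFS exceeds the threshold by 13.5 dB.
A 9:1 ratio leaves 1.5 dB of that excess.
Gain reduction = 13.5 − 1.5 = 12 dB.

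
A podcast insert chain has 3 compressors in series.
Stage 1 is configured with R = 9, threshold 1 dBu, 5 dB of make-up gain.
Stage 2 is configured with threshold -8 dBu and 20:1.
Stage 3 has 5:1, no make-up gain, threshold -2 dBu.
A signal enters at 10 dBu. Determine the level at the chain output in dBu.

-7.25 dBu

Stage 1: 10 dBu is 9 dB over 1 dBu; at 9:1 that becomes 1 dB over, giving 2 dBu; +5 dB make-up → 7 dBu.
Stage 2: overshoot 15 dB → 15/20 = 0.75 dB → -7.25 dBu.
Stage 3: below threshold (-7.25 ≤ -2); passes unchanged; output -7.25 dBu.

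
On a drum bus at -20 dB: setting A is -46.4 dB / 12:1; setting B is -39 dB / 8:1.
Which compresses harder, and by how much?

A: GR = 26.4 − 26.4/12 = 24.2 dB.
B: GR = 19 − 19/8 = 16.625 dB.
A applies 7.575 dB more gain reduction.

A, by 7.575 dB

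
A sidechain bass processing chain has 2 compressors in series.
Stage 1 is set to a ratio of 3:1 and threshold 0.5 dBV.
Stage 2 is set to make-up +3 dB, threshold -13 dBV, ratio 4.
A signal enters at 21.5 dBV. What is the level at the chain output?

-4.875 dBV

Stage 1: 21 dB above 0.5 dBV, reduced 3:1 to 7 dB above → 7.5 dBV.
Stage 2: 7.5 dBV is 20.5 dB over -13 dBV; at 4:1 that becomes 5.125 dB over, giving -7.875 dBV; +3 dB make-up → -4.875 dBV.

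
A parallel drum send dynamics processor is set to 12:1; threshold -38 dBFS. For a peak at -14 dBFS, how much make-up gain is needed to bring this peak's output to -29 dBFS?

7 dB

Without make-up, output = threshold + overshoot/12 = -38 + 2 = -36 dBFS.
Gap to target: 7 dB.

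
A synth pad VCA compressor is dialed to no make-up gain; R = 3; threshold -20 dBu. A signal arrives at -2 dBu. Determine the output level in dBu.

-14 dBu

The input is 18 dB above the -20 dBu threshold.
3:1 compression reduces that to 18/3 = 6 dB over.
That puts the output at -14 dBu.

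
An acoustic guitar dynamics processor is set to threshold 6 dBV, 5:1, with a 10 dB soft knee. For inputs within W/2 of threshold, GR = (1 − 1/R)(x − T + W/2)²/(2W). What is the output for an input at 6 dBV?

5 dBV

x − T + W/2 = 6 − 6 + 5 = 5.
GR = (1 − 1/5) × 5² / 20 = 0.8 × 25 / 20 = 1 dB.
Output = 6 − 1 = 5 dBV.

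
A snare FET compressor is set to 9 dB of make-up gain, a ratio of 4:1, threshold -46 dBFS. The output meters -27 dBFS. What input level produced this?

-6 dBFS

Remove make-up: -27 − 9 = -36 dBFS.
That's 10 dB above the -46 dBFS threshold.
Before 4:1 compression the overshoot was 10 × 4 = 40 dB, so input = -46 + 40 = -6 dBFS.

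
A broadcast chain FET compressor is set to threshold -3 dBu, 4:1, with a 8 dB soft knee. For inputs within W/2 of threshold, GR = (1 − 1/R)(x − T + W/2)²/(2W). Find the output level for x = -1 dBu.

-2.6875 dBu

x − T + W/2 = -1 − (-3) + 4 = 6.
GR = (1 − 1/4) × 6² / 16 = 0.75 × 36 / 16 = 1.6875 dB.
Output = -1 − 1.6875 = -2.6875 dBu.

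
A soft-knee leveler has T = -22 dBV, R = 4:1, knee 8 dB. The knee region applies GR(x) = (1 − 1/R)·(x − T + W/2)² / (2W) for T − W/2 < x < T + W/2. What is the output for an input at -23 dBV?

x − T + W/2 = -23 − (-22) + 4 = 3.
GR = (1 − 1/4) × 3² / 16 = 0.75 × 9 / 16 = 0.421875 dB.
Output = -23 − 0.421875 = -23.421875 dBV.

-23.421875 dBV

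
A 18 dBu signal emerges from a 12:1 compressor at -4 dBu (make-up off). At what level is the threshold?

Let T be the threshold. Output overshoot = (input overshoot)/R, so -4 − T = (18 − T)/12.
12·(-4 − T) = 18 − T → 11·T = -48 − 18 = -66.
T = -66/11 = -6 dBu.

-6 dBu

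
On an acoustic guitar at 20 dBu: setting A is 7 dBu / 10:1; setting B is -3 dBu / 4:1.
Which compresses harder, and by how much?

A: GR = 13 − 13/10 = 11.7 dB.
B: GR = 23 − 23/4 = 17.25 dB.
B applies 5.55 dB more gain reduction.

B, by 5.55 dB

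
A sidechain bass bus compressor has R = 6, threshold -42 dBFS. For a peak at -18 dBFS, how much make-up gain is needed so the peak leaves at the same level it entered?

20 dB

Overshoot 24 dB → 24/6 = 4 dB after compression, so the compressed level is -42 + 4 = -38 dBFS.
Make-up = target − compressed = -18 − (-38) = 20 dB.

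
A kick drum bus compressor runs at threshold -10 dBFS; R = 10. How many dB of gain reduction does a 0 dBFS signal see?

9 dB

The signal is 10 dB above threshold.
A 10:1 ratio leaves 1 dB of that excess.
GR = overshoot in − overshoot out = 10 − 1 = 9 dB.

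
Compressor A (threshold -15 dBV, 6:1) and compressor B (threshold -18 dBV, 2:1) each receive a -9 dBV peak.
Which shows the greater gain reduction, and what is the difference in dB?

A: GR = 6 − 6/6 = 5 dB.
B: GR = 9 − 9/2 = 4.5 dB.
A reduces 0.5 dB more.

A, by 0.5 dB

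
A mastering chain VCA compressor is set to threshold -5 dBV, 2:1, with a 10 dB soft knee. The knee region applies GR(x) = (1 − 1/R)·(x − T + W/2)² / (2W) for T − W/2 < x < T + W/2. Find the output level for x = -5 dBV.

-5.625 dBV

x − T + W/2 = -5 − (-5) + 5 = 5.
GR = (1 − 1/2) × 5² / 20 = 0.5 × 25 / 20 = 0.625 dB.
Output = -5 − 0.625 = -5.625 dBV.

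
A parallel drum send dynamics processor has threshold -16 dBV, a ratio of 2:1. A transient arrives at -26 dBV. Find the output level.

-26 dBV

-26 dBV is 10 dB below the -16 dBV threshold, so no gain reduction is applied.
Output = input = -26 dBV.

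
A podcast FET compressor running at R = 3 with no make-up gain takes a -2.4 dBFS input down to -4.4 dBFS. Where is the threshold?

Gain reduction = -2.4 − (-4.4) = 2 dB; output overshoot = GR / (R − 1) = 2 / 2 = 1 dB.
Threshold = output − output overshoot = -4.4 − 1 = -5.4 dBFS.

-5.4 dBFS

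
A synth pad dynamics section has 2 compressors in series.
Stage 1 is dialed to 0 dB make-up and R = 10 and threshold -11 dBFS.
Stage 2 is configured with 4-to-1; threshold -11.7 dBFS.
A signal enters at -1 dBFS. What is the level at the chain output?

-11.275 dBFS

Stage 1: -1 dBFS is 10 dB over -11 dBFS; at 10:1 that becomes 1 dB over, giving -10 dBFS.
Stage 2: 1.7 dB above -11.7 dBFS, reduced 4:1 to 0.425 dB above → -11.275 dBFS.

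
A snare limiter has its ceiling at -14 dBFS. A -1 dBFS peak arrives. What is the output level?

-14 dBFS

A brickwall limiter is an ∞:1 compressor: any input above the ceiling is clamped to -14 dBFS.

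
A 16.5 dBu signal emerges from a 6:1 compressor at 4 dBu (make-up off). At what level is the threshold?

1.5 dBu

Let T be the threshold. Output overshoot = (input overshoot)/R, so 4 − T = (16.5 − T)/6.
6·(4 − T) = 16.5 − T → 5·T = 24 − 16.5 = 7.5.
T = 7.5/5 = 1.5 dBu.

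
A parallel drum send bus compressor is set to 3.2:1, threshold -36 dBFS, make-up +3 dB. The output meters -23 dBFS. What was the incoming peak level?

Remove make-up: -23 − 3 = -26 dBFS.
Post-compression overshoot = -26 − (-36) = 10 dB.
Input overshoot = R × output overshoot = 32 dB → input = -36 + 32 = -4 dBFS.

-4 dBFS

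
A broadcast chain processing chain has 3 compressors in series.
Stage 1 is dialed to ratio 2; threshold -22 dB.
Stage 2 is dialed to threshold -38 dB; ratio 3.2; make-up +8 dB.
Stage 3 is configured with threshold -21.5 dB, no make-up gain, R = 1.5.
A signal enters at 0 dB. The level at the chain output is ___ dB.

-21.5625 dB

Stage 1: 0 dB is 22 dB over -22 dB; at 2:1 that becomes 11 dB over, giving -11 dB.
Stage 2: overshoot 27 dB → 27/3.2 = 8.4375 dB → -29.5625 dB; +8 dB make-up → -21.5625 dB.
Stage 3: -21.5625 dB ≤ -21.5 dB, so stage 3 doesn't engage; output -21.5625 dB.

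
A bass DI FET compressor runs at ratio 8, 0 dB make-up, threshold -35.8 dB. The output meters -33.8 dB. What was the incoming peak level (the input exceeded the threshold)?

-19.8 dB

That's 2 dB above the -35.8 dB threshold.
Input overshoot = R × output overshoot = 16 dB → input = -35.8 + 16 = -19.8 dB.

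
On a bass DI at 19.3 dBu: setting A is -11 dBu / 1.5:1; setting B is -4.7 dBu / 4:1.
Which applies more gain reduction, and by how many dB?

A: GR = 30.3 − 30.3/1.5 = 10.1 dB.
B: GR = 24 − 24/4 = 18 dB.
B applies 7.9 dB more gain reduction.

B, by 7.9 dB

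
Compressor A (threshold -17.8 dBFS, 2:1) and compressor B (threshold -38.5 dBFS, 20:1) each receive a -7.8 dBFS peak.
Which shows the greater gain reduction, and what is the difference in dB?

B, by 24.165 dB

A: 10 dB over, compressed to 5 dB over, so 5 dB of GR.
B: 30.7 dB over, compressed to 1.535 dB over, so 29.165 dB of GR.
Difference: 24.165 dB in favour of B.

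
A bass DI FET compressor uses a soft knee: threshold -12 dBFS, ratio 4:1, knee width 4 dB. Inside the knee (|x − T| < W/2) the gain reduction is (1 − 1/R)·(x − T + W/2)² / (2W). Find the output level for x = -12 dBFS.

-12.375 dBFS

x − T + W/2 = -12 − (-12) + 2 = 2.
GR = (1 − 1/4) × 2² / 8 = 0.75 × 4 / 8 = 0.375 dB.
Output = -12 − 0.375 = -12.375 dBFS.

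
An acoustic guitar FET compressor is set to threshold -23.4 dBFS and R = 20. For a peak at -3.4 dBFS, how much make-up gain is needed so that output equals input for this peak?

Without make-up, output = threshold + overshoot/20 = -23.4 + 1 = -22.4 dBFS.
Gap to target: 19 dB.

19 dB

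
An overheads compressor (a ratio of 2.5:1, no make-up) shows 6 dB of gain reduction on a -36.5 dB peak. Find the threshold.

-46.5 dB

Let T be the threshold. Output overshoot = (input overshoot)/R, so -42.5 − T = (-36.5 − T)/2.5.
2.5·(-42.5 − T) = -36.5 − T → 1.5·T = -106.25 − (-36.5) = -69.75.
T = -69.75/1.5 = -46.5 dB.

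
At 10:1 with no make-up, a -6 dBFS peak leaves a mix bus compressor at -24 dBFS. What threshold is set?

-26 dBFS

Gain reduction = -6 − (-24) = 18 dB; output overshoot = GR / (R − 1) = 18 / 9 = 2 dB.
Threshold = output − output overshoot = -24 − 2 = -26 dBFS.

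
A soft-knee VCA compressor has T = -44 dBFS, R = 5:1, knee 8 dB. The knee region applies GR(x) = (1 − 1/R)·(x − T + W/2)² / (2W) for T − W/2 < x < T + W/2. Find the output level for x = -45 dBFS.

-45.45 dBFS

x − T + W/2 = -45 − (-44) + 4 = 3.
GR = (1 − 1/5) × 3² / 16 = 0.8 × 9 / 16 = 0.45 dB.
Output = -45 − 0.45 = -45.45 dBFS.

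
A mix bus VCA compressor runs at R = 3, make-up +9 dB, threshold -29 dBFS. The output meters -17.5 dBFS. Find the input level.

-21.5 dBFS

Remove make-up: -17.5 − 9 = -26.5 dBFS.
Post-compression overshoot = -26.5 − (-29) = 2.5 dB.
Undo the ratio: input overshoot = 2.5 × 3 = 7.5 dB, giving input = -21.5 dBFS.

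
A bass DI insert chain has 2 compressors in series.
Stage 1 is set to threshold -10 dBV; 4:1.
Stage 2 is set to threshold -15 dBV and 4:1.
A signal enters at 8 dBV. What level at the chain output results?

Stage 1: 18 dB above -10 dBV, reduced 4:1 to 4.5 dB above → -5.5 dBV.
Stage 2: overshoot 9.5 dB → 9.5/4 = 2.375 dB → -12.625 dBV.

-12.625 dBV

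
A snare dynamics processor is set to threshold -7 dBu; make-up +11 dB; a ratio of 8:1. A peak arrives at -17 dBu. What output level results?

-6 dBu

-17 dBu is 10 dB below the -7 dBu threshold, so no gain reduction is applied.
Make-up gain adds 11 dB: -17 + 11 = -6 dBu.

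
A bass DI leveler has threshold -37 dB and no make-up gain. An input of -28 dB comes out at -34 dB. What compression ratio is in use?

Input overshoot = -28 − (-37) = 9 dB; output overshoot = -34 − (-37) = 3 dB.
Ratio = 9 / 3 = 3.

3:1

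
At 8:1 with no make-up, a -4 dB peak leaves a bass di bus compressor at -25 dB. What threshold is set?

Input is 24 dB above T (since output overshoot × R = input overshoot: (-25 − T)·8 = -4 − T gives T = -28 dB).
Check: -28 + (-4 − (-28))/8 = -28 + 3 = -25 dB. ✓

-28 dB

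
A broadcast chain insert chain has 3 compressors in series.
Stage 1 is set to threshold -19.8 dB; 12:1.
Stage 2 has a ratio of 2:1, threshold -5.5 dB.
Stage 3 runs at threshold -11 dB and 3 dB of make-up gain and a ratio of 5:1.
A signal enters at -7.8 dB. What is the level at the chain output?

-15.8 dB

Stage 1: overshoot 12 dB → 12/12 = 1 dB → -18.8 dB.
Stage 2: -18.8 dB is at or below the -5.5 dB threshold — no compression; output -18.8 dB.
Stage 3: -18.8 dB ≤ -11 dB, so stage 3 doesn't engage; make-up brings it to -15.8 dB.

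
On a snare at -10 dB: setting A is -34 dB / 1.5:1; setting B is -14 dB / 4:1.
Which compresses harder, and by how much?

A, by 5 dB

A: GR = 24 − 24/1.5 = 8 dB.
B: GR = 4 − 4/4 = 3 dB.
A applies 5 dB more gain reduction.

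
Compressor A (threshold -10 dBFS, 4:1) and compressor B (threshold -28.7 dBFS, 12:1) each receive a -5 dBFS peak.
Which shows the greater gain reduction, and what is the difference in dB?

B, by 17.975 dB

A: 5 dB over, compressed to 1.25 dB over, so 3.75 dB of GR.
B: 23.7 dB over, compressed to 1.975 dB over, so 21.725 dB of GR.
Difference: 17.975 dB in favour of B.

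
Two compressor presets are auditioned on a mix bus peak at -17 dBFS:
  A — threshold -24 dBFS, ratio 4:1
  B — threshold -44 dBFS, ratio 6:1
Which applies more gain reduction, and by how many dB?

B, by 17.25 dB

A: overshoot 7 dB → output overshoot 1.75 dB → GR 5.25 dB.
B: overshoot 27 dB → output overshoot 4.5 dB → GR 22.5 dB.
Difference: 17.25 dB in favour of B.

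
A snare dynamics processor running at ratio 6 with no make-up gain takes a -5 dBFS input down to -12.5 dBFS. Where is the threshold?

Input is 9 dB above T (since output overshoot × R = input overshoot: (-12.5 − T)·6 = -5 − T gives T = -14 dBFS).
Check: -14 + (-5 − (-14))/6 = -14 + 1.5 = -12.5 dBFS. ✓

-14 dBFS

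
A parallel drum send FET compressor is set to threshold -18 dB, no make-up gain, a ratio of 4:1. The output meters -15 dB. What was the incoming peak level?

Post-compression overshoot = -15 − (-18) = 3 dB.
Input overshoot = R × output overshoot = 12 dB → input = -18 + 12 = -6 dB.

-6 dB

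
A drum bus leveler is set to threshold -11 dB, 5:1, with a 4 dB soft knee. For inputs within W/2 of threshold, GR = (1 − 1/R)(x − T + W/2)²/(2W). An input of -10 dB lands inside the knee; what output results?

-10.9 dB

x − T + W/2 = -10 − (-11) + 2 = 3.
GR = (1 − 1/5) × 3² / 8 = 0.8 × 9 / 8 = 0.9 dB.
Output = -10 − 0.9 = -10.9 dB.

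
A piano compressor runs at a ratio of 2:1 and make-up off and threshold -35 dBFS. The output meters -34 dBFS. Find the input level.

Post-compression overshoot = -34 − (-35) = 1 dB.
Undo the ratio: input overshoot = 1 × 2 = 2 dB, giving input = -33 dBFS.

-33 dBFS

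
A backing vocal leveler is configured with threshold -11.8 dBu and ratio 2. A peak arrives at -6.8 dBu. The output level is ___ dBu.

The input is 5 dB above the -11.8 dBu threshold.
2:1 compression reduces that to 5/2 = 2.5 dB over.
Output = -11.8 + 2.5 = -9.3 dBu.

-9.3 dBu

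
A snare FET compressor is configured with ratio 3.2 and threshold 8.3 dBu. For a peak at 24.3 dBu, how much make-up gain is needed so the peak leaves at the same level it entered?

11 dB

The peak compresses to 8.3 + 16/3.2 = 13.3 dBu.
To reach 24.3 dBu requires 24.3 − 13.3 = 11 dB of make-up.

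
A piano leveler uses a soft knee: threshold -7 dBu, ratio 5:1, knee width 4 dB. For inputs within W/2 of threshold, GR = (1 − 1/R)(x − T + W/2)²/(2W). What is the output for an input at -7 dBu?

-7.4 dBu

x − T + W/2 = -7 − (-7) + 2 = 2.
GR = (1 − 1/5) × 2² / 8 = 0.8 × 4 / 8 = 0.4 dB.
Output = -7 − 0.4 = -7.4 dBu.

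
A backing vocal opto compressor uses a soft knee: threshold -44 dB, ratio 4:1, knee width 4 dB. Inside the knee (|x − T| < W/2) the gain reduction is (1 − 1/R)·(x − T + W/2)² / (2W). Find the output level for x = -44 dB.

x − T + W/2 = -44 − (-44) + 2 = 2.
GR = (1 − 1/4) × 2² / 8 = 0.75 × 4 / 8 = 0.375 dB.
Output = -44 − 0.375 = -44.375 dB.

-44.375 dB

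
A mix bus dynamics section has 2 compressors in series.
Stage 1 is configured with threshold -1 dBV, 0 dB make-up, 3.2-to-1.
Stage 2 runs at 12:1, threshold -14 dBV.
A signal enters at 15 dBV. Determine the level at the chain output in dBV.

-12.5 dBV

Stage 1: overshoot 16 dB → 16/3.2 = 5 dB → 4 dBV.
Stage 2: 18 dB above -14 dBV, reduced 12:1 to 1.5 dB above → -12.5 dBV.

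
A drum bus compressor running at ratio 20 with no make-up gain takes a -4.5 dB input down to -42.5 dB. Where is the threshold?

-44.5 dB

Gain reduction = -4.5 − (-42.5) = 38 dB; output overshoot = GR / (R − 1) = 38 / 19 = 2 dB.
Threshold = output − output overshoot = -42.5 − 2 = -44.5 dB.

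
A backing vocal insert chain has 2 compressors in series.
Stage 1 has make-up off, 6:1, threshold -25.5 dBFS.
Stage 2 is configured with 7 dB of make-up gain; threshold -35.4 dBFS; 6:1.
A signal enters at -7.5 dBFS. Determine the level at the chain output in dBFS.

-26.25 dBFS

Stage 1: overshoot 18 dB → 18/6 = 3 dB → -22.5 dBFS.
Stage 2: overshoot 12.9 dB → 12.9/6 = 2.15 dB → -33.25 dBFS; +7 dB make-up → -26.25 dBFS.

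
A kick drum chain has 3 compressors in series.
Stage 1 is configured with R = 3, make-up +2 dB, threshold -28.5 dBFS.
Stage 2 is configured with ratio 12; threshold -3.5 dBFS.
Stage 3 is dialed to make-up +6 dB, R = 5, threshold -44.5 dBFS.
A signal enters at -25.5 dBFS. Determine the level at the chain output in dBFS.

Stage 1: overshoot 3 dB → 3/3 = 1 dB → -27.5 dBFS; +2 dB make-up → -25.5 dBFS.
Stage 2: below threshold (-25.5 ≤ -3.5); passes unchanged; output -25.5 dBFS.
Stage 3: overshoot 19 dB → 19/5 = 3.8 dB → -40.7 dBFS; +6 dB make-up → -34.7 dBFS.

-34.7 dBFS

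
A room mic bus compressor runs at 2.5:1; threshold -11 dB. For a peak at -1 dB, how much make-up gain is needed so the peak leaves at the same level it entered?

6 dB

Without make-up, output = threshold + overshoot/2.5 = -11 + 4 = -7 dB.
Gap to target: 6 dB.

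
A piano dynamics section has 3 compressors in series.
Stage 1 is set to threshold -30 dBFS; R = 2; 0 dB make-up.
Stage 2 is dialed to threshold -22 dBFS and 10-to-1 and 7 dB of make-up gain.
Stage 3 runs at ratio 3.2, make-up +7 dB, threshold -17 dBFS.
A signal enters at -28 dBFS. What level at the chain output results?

-15 dBFS

Stage 1: overshoot 2 dB → 2/2 = 1 dB → -29 dBFS.
Stage 2: -29 dBFS ≤ -22 dBFS, so stage 2 doesn't engage; make-up brings it to -22 dBFS.
Stage 3: below threshold (-22 ≤ -17); passes unchanged; make-up brings it to -15 dBFS.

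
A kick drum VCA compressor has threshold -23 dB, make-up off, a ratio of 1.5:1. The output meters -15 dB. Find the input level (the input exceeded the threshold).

Post-compression overshoot = -15 − (-23) = 8 dB.
Undo the ratio: input overshoot = 8 × 1.5 = 12 dB, giving input = -11 dB.

-11 dB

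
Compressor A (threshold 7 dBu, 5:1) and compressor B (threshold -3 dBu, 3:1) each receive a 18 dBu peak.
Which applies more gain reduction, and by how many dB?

B, by 5.2 dB

A: overshoot 11 dB → output overshoot 2.2 dB → GR 8.8 dB.
B: overshoot 21 dB → output overshoot 7 dB → GR 14 dB.
B reduces 5.2 dB more.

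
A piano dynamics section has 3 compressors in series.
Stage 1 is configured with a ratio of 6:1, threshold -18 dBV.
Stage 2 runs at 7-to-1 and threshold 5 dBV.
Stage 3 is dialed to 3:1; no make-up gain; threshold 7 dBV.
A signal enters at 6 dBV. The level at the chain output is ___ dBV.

-14 dBV

Stage 1: 6 dBV is 24 dB over -18 dBV; at 6:1 that becomes 4 dB over, giving -14 dBV.
Stage 2: -14 dBV is at or below the 5 dBV threshold — no compression; output -14 dBV.
Stage 3: -14 dBV ≤ 7 dBV, so stage 3 doesn't engage; output -14 dBV.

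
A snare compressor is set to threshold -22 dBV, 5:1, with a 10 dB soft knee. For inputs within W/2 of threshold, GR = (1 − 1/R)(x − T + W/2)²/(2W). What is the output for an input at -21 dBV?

x − T + W/2 = -21 − (-22) + 5 = 6.
GR = (1 − 1/5) × 6² / 20 = 0.8 × 36 / 20 = 1.44 dB.
Output = -21 − 1.44 = -22.44 dBV.

-22.44 dBV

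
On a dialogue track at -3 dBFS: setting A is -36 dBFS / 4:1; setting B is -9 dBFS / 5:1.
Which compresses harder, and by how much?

A, by 19.95 dB

A: GR = 33 − 33/4 = 24.75 dB.
B: GR = 6 − 6/5 = 4.8 dB.
A reduces 19.95 dB more.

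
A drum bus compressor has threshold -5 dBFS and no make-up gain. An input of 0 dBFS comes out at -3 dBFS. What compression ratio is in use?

2.5:1

Input overshoot = 0 − (-5) = 5 dB; output overshoot = -3 − (-5) = 2 dB.
Ratio = 5 / 2 = 2.5.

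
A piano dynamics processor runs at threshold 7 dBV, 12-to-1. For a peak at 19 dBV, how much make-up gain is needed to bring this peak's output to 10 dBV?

2 dB

The peak compresses to 7 + 12/12 = 8 dBV.
To reach 10 dBV requires 10 − 8 = 2 dB of make-up.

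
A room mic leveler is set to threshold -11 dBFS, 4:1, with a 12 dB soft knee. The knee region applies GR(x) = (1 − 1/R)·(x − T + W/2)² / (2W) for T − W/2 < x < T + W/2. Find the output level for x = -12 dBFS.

x − T + W/2 = -12 − (-11) + 6 = 5.
GR = (1 − 1/4) × 5² / 24 = 0.75 × 25 / 24 = 0.78125 dB.
Output = -12 − 0.78125 = -12.78125 dBFS.

-12.78125 dBFS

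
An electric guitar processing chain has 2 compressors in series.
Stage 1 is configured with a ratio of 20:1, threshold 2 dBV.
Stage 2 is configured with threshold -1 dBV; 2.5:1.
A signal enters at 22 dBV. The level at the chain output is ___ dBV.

0.6 dBV

Stage 1: 20 dB above 2 dBV, reduced 20:1 to 1 dB above → 3 dBV.
Stage 2: 4 dB above -1 dBV, reduced 2.5:1 to 1.6 dB above → 0.6 dBV.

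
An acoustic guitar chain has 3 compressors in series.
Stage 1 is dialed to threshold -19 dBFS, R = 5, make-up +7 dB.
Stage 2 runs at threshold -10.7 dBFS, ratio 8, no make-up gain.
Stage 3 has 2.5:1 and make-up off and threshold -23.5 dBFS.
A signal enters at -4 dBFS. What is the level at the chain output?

Stage 1: 15 dB above -19 dBFS, reduced 5:1 to 3 dB above → -16 dBFS; +7 dB make-up → -9 dBFS.
Stage 2: overshoot 1.7 dB → 1.7/8 = 0.2125 dB → -10.4875 dBFS.
Stage 3: overshoot 13.0125 dB → 13.0125/2.5 = 5.205 dB → -18.295 dBFS.

-18.295 dBFS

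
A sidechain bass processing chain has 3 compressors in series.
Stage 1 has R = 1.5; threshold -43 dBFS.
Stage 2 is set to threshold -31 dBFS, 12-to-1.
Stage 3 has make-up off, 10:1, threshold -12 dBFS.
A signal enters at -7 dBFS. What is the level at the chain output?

-30 dBFS

Stage 1: -7 dBFS is 36 dB over -43 dBFS; at 1.5:1 that becomes 24 dB over, giving -19 dBFS.
Stage 2: -19 dBFS is 12 dB over -31 dBFS; at 12:1 that becomes 1 dB over, giving -30 dBFS.
Stage 3: -30 dBFS is at or below the -12 dBFS threshold — no compression; output -30 dBFS.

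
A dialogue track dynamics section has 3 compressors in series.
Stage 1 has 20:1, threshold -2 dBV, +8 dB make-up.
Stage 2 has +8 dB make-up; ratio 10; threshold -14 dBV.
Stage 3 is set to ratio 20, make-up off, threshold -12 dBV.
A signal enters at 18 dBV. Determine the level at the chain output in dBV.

Stage 1: 18 dBV is 20 dB over -2 dBV; at 20:1 that becomes 1 dB over, giving -1 dBV; +8 dB make-up → 7 dBV.
Stage 2: 21 dB above -14 dBV, reduced 10:1 to 2.1 dB above → -11.9 dBV; +8 dB make-up → -3.9 dBV.
Stage 3: 8.1 dB above -12 dBV, reduced 20:1 to 0.405 dB above → -11.595 dBV.

-11.595 dBV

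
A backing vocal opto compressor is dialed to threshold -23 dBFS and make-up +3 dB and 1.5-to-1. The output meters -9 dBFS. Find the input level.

Remove make-up: -9 − 3 = -12 dBFS.
That's 11 dB above the -23 dBFS threshold.
Undo the ratio: input overshoot = 11 × 1.5 = 16.5 dB, giving input = -6.5 dBFS.

-6.5 dBFS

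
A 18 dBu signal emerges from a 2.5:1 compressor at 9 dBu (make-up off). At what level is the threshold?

Let T be the threshold. Output overshoot = (input overshoot)/R, so 9 − T = (18 − T)/2.5.
2.5·(9 − T) = 18 − T → 1.5·T = 22.5 − 18 = 4.5.
T = 4.5/1.5 = 3 dBu.

3 dBu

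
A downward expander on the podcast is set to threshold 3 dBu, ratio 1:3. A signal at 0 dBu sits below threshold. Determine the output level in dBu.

The input is 3 dB below the 3 dBu threshold.
A 1:3 expander multiplies undershoot by 3: 3 × 3 = 9 dB below threshold.
Output = 3 − 9 = -6 dBu.

-6 dBu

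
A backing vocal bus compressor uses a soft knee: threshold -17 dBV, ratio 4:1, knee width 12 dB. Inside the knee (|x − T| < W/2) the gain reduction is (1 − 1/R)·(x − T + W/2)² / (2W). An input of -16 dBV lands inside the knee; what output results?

-17.53125 dBV

x − T + W/2 = -16 − (-17) + 6 = 7.
GR = (1 − 1/4) × 7² / 24 = 0.75 × 49 / 24 = 1.53125 dB.
Output = -16 − 1.53125 = -17.53125 dBV.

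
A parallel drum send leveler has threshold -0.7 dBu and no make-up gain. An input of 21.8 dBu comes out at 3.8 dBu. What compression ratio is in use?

5:1

Input overshoot = 21.8 − (-0.7) = 22.5 dB; output overshoot = 3.8 − (-0.7) = 4.5 dB.
Ratio = 22.5 / 4.5 = 5.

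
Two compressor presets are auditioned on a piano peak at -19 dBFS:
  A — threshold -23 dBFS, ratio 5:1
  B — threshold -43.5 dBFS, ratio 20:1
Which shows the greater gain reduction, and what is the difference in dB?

A: 4 dB over, compressed to 0.8 dB over, so 3.2 dB of GR.
B: 24.5 dB over, compressed to 1.225 dB over, so 23.275 dB of GR.
Difference: 20.075 dB in favour of B.

B, by 20.075 dB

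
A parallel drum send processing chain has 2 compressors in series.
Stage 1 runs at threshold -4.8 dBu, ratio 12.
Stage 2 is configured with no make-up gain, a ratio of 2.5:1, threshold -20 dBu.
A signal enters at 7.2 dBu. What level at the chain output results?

-13.52 dBu

Stage 1: 7.2 dBu is 12 dB over -4.8 dBu; at 12:1 that becomes 1 dB over, giving -3.8 dBu.
Stage 2: overshoot 16.2 dB → 16.2/2.5 = 6.48 dB → -13.52 dBu.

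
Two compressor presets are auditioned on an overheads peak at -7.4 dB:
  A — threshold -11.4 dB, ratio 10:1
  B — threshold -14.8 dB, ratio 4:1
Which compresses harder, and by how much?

B, by 1.95 dB

A: overshoot 4 dB → output overshoot 0.4 dB → GR 3.6 dB.
B: overshoot 7.4 dB → output overshoot 1.85 dB → GR 5.55 dB.
Difference: 1.95 dB in favour of B.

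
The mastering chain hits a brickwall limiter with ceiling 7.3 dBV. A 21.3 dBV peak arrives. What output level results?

The limiter clamps the peak to its 7.3 dBV ceiling.

7.3 dBV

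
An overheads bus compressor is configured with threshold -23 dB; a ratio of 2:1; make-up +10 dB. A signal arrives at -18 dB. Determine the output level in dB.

-10.5 dB

Overshoot: -18 − (-23) = 5 dB.
At 2:1 the overshoot is divided by 2, leaving 2.5 dB above threshold.
So the level is -23 + 2.5 = -20.5 dB; make-up adds 10 dB, giving -10.5 dB.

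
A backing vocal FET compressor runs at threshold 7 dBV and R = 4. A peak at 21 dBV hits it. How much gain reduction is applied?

10.5 dB

The signal is 14 dB above threshold.
At 4:1, output sits 14/4 = 3.5 dB above threshold.
Gain reduction = 14 − 3.5 = 10.5 dB.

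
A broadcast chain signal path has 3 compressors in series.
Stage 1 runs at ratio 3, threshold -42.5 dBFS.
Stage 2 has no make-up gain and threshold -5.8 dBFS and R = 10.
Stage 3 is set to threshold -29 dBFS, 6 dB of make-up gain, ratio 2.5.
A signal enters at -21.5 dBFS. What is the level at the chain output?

Stage 1: 21 dB above -42.5 dBFS, reduced 3:1 to 7 dB above → -35.5 dBFS.
Stage 2: below threshold (-35.5 ≤ -5.8); passes unchanged; output -35.5 dBFS.
Stage 3: -35.5 dBFS ≤ -29 dBFS, so stage 3 doesn't engage; make-up brings it to -29.5 dBFS.

-29.5 dBFS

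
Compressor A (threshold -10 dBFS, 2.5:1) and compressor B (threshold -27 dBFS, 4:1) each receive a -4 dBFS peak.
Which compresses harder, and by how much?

B, by 13.65 dB

A: overshoot 6 dB → output overshoot 2.4 dB → GR 3.6 dB.
B: overshoot 23 dB → output overshoot 5.75 dB → GR 17.25 dB.
Difference: 13.65 dB in favour of B.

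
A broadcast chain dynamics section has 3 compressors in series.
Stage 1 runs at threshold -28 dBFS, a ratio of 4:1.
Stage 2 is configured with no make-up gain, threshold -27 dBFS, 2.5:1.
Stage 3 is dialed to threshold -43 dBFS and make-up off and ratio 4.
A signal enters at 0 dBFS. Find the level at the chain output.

-38.4 dBFS

Stage 1: 28 dB above -28 dBFS, reduced 4:1 to 7 dB above → -21 dBFS.
Stage 2: 6 dB above -27 dBFS, reduced 2.5:1 to 2.4 dB above → -24.6 dBFS.
Stage 3: -24.6 dBFS is 18.4 dB over -43 dBFS; at 4:1 that becomes 4.6 dB over, giving -38.4 dBFS.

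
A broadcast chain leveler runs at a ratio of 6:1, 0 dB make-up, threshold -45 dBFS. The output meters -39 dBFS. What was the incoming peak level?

-9 dBFS

The compressed level sits -39 − (-45) = 6 dB over threshold.
Input overshoot = R × output overshoot = 36 dB → input = -45 + 36 = -9 dBFS.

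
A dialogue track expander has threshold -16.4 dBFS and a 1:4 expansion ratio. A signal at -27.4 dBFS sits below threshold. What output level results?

-60.4 dBFS

The input is 11 dB below the -16.4 dBFS threshold.
A 1:4 expander multiplies undershoot by 4: 11 × 4 = 44 dB below threshold.
Output = -16.4 − 44 = -60.4 dBFS.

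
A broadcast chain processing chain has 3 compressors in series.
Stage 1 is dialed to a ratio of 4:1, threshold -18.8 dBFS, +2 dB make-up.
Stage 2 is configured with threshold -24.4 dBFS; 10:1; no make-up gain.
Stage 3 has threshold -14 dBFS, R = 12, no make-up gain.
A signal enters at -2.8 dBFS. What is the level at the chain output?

-23.24 dBFS

Stage 1: -2.8 dBFS is 16 dB over -18.8 dBFS; at 4:1 that becomes 4 dB over, giving -14.8 dBFS; +2 dB make-up → -12.8 dBFS.
Stage 2: 11.6 dB above -24.4 dBFS, reduced 10:1 to 1.16 dB above → -23.24 dBFS.
Stage 3: -23.24 dBFS is at or below the -14 dBFS threshold — no compression; output -23.24 dBFS.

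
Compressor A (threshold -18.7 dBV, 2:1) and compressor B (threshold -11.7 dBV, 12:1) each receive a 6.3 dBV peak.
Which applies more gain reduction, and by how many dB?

B, by 4 dB

A: 25 dB over, compressed to 12.5 dB over, so 12.5 dB of GR.
B: 18 dB over, compressed to 1.5 dB over, so 16.5 dB of GR.
B reduces 4 dB more.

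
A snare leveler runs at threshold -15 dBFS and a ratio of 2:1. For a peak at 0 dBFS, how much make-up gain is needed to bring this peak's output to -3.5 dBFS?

The peak compresses to -15 + 15/2 = -7.5 dBFS.
To reach -3.5 dBFS requires -3.5 − (-7.5) = 4 dB of make-up.

4 dB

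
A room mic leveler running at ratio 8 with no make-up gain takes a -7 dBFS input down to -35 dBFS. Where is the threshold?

Gain reduction = -7 − (-35) = 28 dB; output overshoot = GR / (R − 1) = 28 / 7 = 4 dB.
Threshold = output − output overshoot = -35 − 4 = -39 dBFS.

-39 dBFS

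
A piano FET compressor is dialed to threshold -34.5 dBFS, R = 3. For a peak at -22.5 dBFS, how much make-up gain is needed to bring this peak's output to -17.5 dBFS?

13 dB

Without make-up, output = threshold + overshoot/3 = -34.5 + 4 = -30.5 dBFS.
Gap to target: 13 dB.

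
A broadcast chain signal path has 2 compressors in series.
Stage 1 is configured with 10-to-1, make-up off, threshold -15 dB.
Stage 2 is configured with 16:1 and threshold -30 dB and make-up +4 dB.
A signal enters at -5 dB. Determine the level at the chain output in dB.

Stage 1: 10 dB above -15 dB, reduced 10:1 to 1 dB above → -14 dB.
Stage 2: overshoot 16 dB → 16/16 = 1 dB → -29 dB; +4 dB make-up → -25 dB.

-25 dB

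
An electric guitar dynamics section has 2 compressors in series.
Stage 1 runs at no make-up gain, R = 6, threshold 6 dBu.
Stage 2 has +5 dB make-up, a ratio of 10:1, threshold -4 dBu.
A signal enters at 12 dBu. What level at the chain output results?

2.1 dBu

Stage 1: overshoot 6 dB → 6/6 = 1 dB → 7 dBu.
Stage 2: 11 dB above -4 dBu, reduced 10:1 to 1.1 dB above → -2.9 dBu; +5 dB make-up → 2.1 dBu.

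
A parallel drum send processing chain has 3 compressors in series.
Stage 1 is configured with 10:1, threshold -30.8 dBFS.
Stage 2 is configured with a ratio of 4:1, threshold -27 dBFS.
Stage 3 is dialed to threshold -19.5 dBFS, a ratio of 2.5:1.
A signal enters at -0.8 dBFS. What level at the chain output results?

Stage 1: overshoot 30 dB → 30/10 = 3 dB → -27.8 dBFS.
Stage 2: -27.8 dBFS is at or below the -27 dBFS threshold — no compression; output -27.8 dBFS.
Stage 3: -27.8 dBFS ≤ -19.5 dBFS, so stage 3 doesn't engage; output -27.8 dBFS.

-27.8 dBFS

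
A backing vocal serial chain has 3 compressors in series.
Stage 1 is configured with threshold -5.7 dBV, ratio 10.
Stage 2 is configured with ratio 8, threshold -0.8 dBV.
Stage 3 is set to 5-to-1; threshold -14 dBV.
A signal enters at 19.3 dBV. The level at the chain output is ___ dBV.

Stage 1: 25 dB above -5.7 dBV, reduced 10:1 to 2.5 dB above → -3.2 dBV.
Stage 2: -3.2 dBV ≤ -0.8 dBV, so stage 2 doesn't engage; output -3.2 dBV.
Stage 3: overshoot 10.8 dB → 10.8/5 = 2.16 dB → -11.84 dBV.

-11.84 dBV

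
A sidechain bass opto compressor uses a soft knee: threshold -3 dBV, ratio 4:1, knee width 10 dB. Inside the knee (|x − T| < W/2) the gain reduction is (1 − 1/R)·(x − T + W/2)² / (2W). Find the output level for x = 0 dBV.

x − T + W/2 = 0 − (-3) + 5 = 8.
GR = (1 − 1/4) × 8² / 20 = 0.75 × 64 / 20 = 2.4 dB.
Output = 0 − 2.4 = -2.4 dBV.

-2.4 dBV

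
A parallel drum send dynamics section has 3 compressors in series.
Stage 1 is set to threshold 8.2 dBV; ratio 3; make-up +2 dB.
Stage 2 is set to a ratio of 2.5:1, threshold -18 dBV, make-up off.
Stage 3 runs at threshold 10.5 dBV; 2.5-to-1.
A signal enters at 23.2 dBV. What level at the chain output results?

Stage 1: 15 dB above 8.2 dBV, reduced 3:1 to 5 dB above → 13.2 dBV; +2 dB make-up → 15.2 dBV.
Stage 2: overshoot 33.2 dB → 33.2/2.5 = 13.28 dB → -4.72 dBV.
Stage 3: below threshold (-4.72 ≤ 10.5); passes unchanged; output -4.72 dBV.

-4.72 dBV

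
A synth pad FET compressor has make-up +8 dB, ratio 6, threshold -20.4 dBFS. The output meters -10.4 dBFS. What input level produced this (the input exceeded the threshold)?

Before make-up, the level was -10.4 − 8 = -18.4 dBFS.
The compressed level sits -18.4 − (-20.4) = 2 dB over threshold.
Before 6:1 compression the overshoot was 2 × 6 = 12 dB, so input = -20.4 + 12 = -8.4 dBFS.

-8.4 dBFS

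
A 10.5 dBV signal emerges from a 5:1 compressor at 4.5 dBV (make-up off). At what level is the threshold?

Input is 7.5 dB above T (since output overshoot × R = input overshoot: (4.5 − T)·5 = 10.5 − T gives T = 3 dBV).
Check: 3 + (10.5 − 3)/5 = 3 + 1.5 = 4.5 dBV. ✓

3 dBV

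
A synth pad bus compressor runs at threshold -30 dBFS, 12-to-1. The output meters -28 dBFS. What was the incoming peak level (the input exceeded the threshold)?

The compressed level sits -28 − (-30) = 2 dB over threshold.
Before 12:1 compression the overshoot was 2 × 12 = 24 dB, so input = -30 + 24 = -6 dBFS.

-6 dBFS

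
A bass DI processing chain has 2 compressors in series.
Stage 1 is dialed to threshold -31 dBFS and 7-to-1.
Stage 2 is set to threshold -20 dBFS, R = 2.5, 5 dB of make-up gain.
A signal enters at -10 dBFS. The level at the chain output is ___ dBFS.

Stage 1: -10 dBFS is 21 dB over -31 dBFS; at 7:1 that becomes 3 dB over, giving -28 dBFS.
Stage 2: -28 dBFS is at or below the -20 dBFS threshold — no compression; make-up brings it to -23 dBFS.

-23 dBFS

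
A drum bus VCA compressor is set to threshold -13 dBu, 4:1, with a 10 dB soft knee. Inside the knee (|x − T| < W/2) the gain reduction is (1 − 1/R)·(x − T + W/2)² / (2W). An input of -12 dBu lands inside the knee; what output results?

x − T + W/2 = -12 − (-13) + 5 = 6.
GR = (1 − 1/4) × 6² / 20 = 0.75 × 36 / 20 = 1.35 dB.
Output = -12 − 1.35 = -13.35 dBu.

-13.35 dBu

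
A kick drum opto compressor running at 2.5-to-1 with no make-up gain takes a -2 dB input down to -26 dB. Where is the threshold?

Input is 40 dB above T (since output overshoot × R = input overshoot: (-26 − T)·2.5 = -2 − T gives T = -42 dB).
Check: -42 + (-2 − (-42))/2.5 = -42 + 16 = -26 dB. ✓

-42 dB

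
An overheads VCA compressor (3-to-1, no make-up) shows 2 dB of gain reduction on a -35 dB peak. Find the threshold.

Let T be the threshold. Output overshoot = (input overshoot)/R, so -37 − T = (-35 − T)/3.
3·(-37 − T) = -35 − T → 2·T = -111 − (-35) = -76.
T = -76/2 = -38 dB.

-38 dB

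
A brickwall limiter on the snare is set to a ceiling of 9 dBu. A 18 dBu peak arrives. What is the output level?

9 dBu

The limiter clamps the peak to its 9 dBu ceiling.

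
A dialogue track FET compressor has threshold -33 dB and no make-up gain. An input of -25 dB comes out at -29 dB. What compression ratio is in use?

2:1

Input overshoot = -25 − (-33) = 8 dB; output overshoot = -29 − (-33) = 4 dB.
Ratio = 8 / 4 = 2.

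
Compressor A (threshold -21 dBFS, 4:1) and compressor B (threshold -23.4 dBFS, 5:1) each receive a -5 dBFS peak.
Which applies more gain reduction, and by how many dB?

B, by 2.72 dB

A: overshoot 16 dB → output overshoot 4 dB → GR 12 dB.
B: overshoot 18.4 dB → output overshoot 3.68 dB → GR 14.72 dB.
Difference: 2.72 dB in favour of B.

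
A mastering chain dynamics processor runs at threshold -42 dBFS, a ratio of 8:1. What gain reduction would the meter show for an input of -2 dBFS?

35 dB

Overshoot = -2 − (-42) = 40 dB.
After 8:1 compression the overshoot becomes 40/8 = 5 dB.
So the signal is attenuated by 40 − 5 = 35 dB.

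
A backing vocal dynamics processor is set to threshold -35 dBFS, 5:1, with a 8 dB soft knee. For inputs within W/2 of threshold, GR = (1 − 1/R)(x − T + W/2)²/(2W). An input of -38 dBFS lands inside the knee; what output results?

-38.05 dBFS

x − T + W/2 = -38 − (-35) + 4 = 1.
GR = (1 − 1/5) × 1² / 16 = 0.8 × 1 / 16 = 0.05 dB.
Output = -38 − 0.05 = -38.05 dBFS.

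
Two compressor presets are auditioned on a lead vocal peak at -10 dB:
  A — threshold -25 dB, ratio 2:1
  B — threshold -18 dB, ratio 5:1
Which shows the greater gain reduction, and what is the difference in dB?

A, by 1.1 dB

A: 15 dB over, compressed to 7.5 dB over, so 7.5 dB of GR.
B: 8 dB over, compressed to 1.6 dB over, so 6.4 dB of GR.
Difference: 1.1 dB in favour of A.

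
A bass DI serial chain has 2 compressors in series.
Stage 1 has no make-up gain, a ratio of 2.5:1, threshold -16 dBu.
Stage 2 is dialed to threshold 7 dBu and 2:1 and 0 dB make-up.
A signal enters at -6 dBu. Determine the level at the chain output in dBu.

-12 dBu

Stage 1: -6 dBu is 10 dB over -16 dBu; at 2.5:1 that becomes 4 dB over, giving -12 dBu.
Stage 2: -12 dBu is at or below the 7 dBu threshold — no compression; output -12 dBu.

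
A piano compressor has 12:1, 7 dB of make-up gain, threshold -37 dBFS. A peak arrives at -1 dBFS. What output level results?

The input is 36 dB above the -37 dBFS threshold.
At 12:1 the overshoot is divided by 12, leaving 3 dB above threshold.
That puts the output at -34 dBFS; make-up adds 7 dB, giving -27 dBFS.

-27 dBFS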